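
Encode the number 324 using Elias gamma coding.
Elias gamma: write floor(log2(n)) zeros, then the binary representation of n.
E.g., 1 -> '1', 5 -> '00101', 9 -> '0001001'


num_bits = floor(log2(324)) + 1 = 9
leading_zeros = num_bits - 1 = 8
binary(324) = 101000100

Elias gamma(324) = '00000000' + '101000100' = 00000000101000100 (17 bits)


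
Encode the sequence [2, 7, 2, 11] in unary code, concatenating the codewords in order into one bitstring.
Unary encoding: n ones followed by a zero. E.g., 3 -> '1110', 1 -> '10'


Encode each number as n ones followed by a terminating 0:
  2 -> 110 (3 bits)
  7 -> 11111110 (8 bits)
  2 -> 110 (3 bits)
  11 -> 111111111110 (12 bits)
Total length = 3 + 8 + 3 + 12 = 26 bits.

Unary([2, 7, 2, 11]) = 11011111110110111111111110 (26 bits)


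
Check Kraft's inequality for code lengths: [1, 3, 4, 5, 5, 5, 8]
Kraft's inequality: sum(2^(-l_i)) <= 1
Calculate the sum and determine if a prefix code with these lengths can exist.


Sum = 2^(-1) + 2^(-3) + 2^(-4) + 2^(-5) + 2^(-5) + 2^(-5) + 2^(-8)
    = 0.5 + 0.125 + 0.0625 + 0.03125 + 0.03125 + 0.03125 + 0.00390625
    = 201/256 = 0.78515625
Since 0.78515625 <= 1, Kraft's inequality IS satisfied.
A prefix code with these lengths CAN exist.

Kraft sum = 0.78515625. Satisfied.


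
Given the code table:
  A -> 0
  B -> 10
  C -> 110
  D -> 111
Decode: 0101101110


Decoding:
0 -> A
10 -> B
110 -> C
111 -> D
0 -> A


Result: ABCDA


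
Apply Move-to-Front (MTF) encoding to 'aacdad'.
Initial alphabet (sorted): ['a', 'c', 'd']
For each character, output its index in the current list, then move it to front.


MTF encoding:
'a': index 0 in ['a', 'c', 'd'] -> ['a', 'c', 'd']
'a': index 0 in ['a', 'c', 'd'] -> ['a', 'c', 'd']
'c': index 1 in ['a', 'c', 'd'] -> ['c', 'a', 'd']
'd': index 2 in ['c', 'a', 'd'] -> ['d', 'c', 'a']
'a': index 2 in ['d', 'c', 'a'] -> ['a', 'd', 'c']
'd': index 1 in ['a', 'd', 'c'] -> ['d', 'a', 'c']


Output: [0, 0, 1, 2, 2, 1]


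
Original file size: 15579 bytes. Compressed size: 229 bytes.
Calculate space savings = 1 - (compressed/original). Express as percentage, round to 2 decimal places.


ratio = compressed/original = 229/15579 = 0.014699
savings = 1 - ratio = 1 - 0.014699 = 0.985301
as a percentage: 0.985301 * 100 = 98.53%

Space savings = 1 - 229/15579 = 98.53%


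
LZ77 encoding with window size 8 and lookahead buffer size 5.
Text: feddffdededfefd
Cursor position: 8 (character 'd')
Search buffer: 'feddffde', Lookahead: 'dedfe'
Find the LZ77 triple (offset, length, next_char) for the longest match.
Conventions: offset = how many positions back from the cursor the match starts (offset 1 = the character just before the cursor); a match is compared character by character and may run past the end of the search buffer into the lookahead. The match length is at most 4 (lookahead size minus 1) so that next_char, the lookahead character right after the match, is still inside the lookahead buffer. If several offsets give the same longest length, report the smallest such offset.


Try each offset into the search buffer:
  offset=1 (pos 7, char 'e'): match length 0
  offset=2 (pos 6, char 'd'): match length 3
  offset=3 (pos 5, char 'f'): match length 0
  offset=4 (pos 4, char 'f'): match length 0
  offset=5 (pos 3, char 'd'): match length 1
  offset=6 (pos 2, char 'd'): match length 1
  offset=7 (pos 1, char 'e'): match length 0
  offset=8 (pos 0, char 'f'): match length 0
Longest match has length 3 at offset 2.
next_char = character at position 8 + 3 = 11 -> 'f'

Best match: offset=2, length=3 (matching 'ded' starting at position 6)
LZ77 triple: (2, 3, 'f')


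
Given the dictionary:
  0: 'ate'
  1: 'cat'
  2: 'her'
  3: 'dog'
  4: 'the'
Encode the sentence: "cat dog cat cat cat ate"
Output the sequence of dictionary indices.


Look up each word in the dictionary:
  'cat' -> 1
  'dog' -> 3
  'cat' -> 1
  'cat' -> 1
  'cat' -> 1
  'ate' -> 0

Encoded: [1, 3, 1, 1, 1, 0]


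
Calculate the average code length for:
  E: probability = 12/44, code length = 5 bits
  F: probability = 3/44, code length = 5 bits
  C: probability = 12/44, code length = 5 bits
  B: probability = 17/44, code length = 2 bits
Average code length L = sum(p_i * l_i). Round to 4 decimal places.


Weighted contributions p_i * l_i:
  E: (12/44) * 5 = 60/44
  F: (3/44) * 5 = 15/44
  C: (12/44) * 5 = 60/44
  B: (17/44) * 2 = 34/44
Sum = (60 + 15 + 60 + 34)/44 = 169/44

L = 169/44 = 3.8409 bits/symbol


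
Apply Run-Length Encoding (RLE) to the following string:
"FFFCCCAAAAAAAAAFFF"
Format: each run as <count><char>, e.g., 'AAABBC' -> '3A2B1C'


Scanning runs left to right:
  i=0: run of 'F' x 3 -> '3F'
  i=3: run of 'C' x 3 -> '3C'
  i=6: run of 'A' x 9 -> '9A'
  i=15: run of 'F' x 3 -> '3F'

RLE = 3F3C9A3F


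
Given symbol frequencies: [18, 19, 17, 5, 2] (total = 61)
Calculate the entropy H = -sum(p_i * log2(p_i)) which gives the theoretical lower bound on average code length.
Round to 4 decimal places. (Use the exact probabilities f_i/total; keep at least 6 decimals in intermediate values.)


Per-symbol terms -p_i * log2(p_i) with p_i = f_i/61:
  p = 18/61 = 0.295082: log2(p) = -1.760812, -p*log2(p) = 0.519584
  p = 19/61 = 0.311475: log2(p) = -1.682810, -p*log2(p) = 0.524154
  p = 17/61 = 0.278689: log2(p) = -1.843274, -p*log2(p) = 0.513699
  p = 5/61 = 0.081967: log2(p) = -3.608809, -p*log2(p) = 0.295804
  p = 2/61 = 0.032787: log2(p) = -4.930737, -p*log2(p) = 0.161664
H = 0.519584 + 0.524154 + 0.513699 + 0.295804 + 0.161664 = 2.014905

H = 2.0149 bits/symbol


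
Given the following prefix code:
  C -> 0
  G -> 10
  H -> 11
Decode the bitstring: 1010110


Decoding step by step:
Bits 10 -> G
Bits 10 -> G
Bits 11 -> H
Bits 0 -> C


Decoded message: GGHC


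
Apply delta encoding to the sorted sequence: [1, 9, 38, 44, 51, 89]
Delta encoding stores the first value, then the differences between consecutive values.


First value: 1
Deltas:
  9 - 1 = 8
  38 - 9 = 29
  44 - 38 = 6
  51 - 44 = 7
  89 - 51 = 38


Delta encoded: [1, 8, 29, 6, 7, 38]


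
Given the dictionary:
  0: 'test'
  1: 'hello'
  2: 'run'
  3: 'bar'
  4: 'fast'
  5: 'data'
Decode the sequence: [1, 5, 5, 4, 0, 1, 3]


Look up each index in the dictionary:
  1 -> 'hello'
  5 -> 'data'
  5 -> 'data'
  4 -> 'fast'
  0 -> 'test'
  1 -> 'hello'
  3 -> 'bar'

Decoded: "hello data data fast test hello bar"


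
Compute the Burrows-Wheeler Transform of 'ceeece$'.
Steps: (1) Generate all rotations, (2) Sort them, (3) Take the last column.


Rotations (sorted):
  0: $ceeece -> last char: e
  1: ce$ceee -> last char: e
  2: ceeece$ -> last char: $
  3: e$ceeec -> last char: c
  4: ece$cee -> last char: e
  5: eece$ce -> last char: e
  6: eeece$c -> last char: c


BWT = ee$ceec


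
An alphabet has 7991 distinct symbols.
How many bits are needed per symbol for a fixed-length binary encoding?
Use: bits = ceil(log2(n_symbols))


log2(7991) = 12.9642
Bracket: 2^12 = 4096 < 7991 <= 2^13 = 8192
So ceil(log2(7991)) = 13

bits = ceil(log2(7991)) = ceil(12.9642) = 13 bits


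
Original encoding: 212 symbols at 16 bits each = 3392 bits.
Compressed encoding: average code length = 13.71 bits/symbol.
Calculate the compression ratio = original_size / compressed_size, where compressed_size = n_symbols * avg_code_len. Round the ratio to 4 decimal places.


original_size = n_symbols * orig_bits = 212 * 16 = 3392 bits
compressed_size = n_symbols * avg_code_len = 212 * 13.71 = 2906.52 bits
ratio = original_size / compressed_size = 3392 / 2906.52 = 1.167

Compression ratio = 1.167


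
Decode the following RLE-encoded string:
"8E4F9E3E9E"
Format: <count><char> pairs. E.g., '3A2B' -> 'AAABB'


Expanding each <count><char> pair:
  8E -> 'EEEEEEEE'
  4F -> 'FFFF'
  9E -> 'EEEEEEEEE'
  3E -> 'EEE'
  9E -> 'EEEEEEEEE'

Decoded = EEEEEEEEFFFFEEEEEEEEEEEEEEEEEEEEE


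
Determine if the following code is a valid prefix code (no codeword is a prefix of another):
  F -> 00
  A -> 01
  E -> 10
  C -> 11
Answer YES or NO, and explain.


Checking each pair (does one codeword prefix another?):
  F='00' vs A='01': no prefix
  F='00' vs E='10': no prefix
  F='00' vs C='11': no prefix
  A='01' vs F='00': no prefix
  A='01' vs E='10': no prefix
  A='01' vs C='11': no prefix
  E='10' vs F='00': no prefix
  E='10' vs A='01': no prefix
  E='10' vs C='11': no prefix
  C='11' vs F='00': no prefix
  C='11' vs A='01': no prefix
  C='11' vs E='10': no prefix
No violation found over all pairs.

YES -- this is a valid prefix code. No codeword is a prefix of any other codeword.


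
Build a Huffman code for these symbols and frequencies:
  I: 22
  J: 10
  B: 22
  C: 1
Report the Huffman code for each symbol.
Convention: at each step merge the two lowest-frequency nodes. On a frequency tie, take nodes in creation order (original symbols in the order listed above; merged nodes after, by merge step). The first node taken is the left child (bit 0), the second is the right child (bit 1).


Huffman tree construction:
Step 1: Merge C(1) + J(10) = 11
Step 2: Merge (C+J)(11) + I(22) = 33
Step 3: Merge B(22) + ((C+J)+I)(33) = 55
Read each symbol's code off the tree from the root (left child = 0, right child = 1).

Codes:
  I: 11 (length 2)
  J: 101 (length 3)
  B: 0 (length 1)
  C: 100 (length 3)
Average code length: 99/55 = 1.8000 bits/symbol


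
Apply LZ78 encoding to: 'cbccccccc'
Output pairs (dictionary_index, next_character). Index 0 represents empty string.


LZ78 encoding steps:
Dictionary: {0: ''}
Step 1: w='' (idx 0), next='c' -> output (0, 'c'), add 'c' as idx 1
Step 2: w='' (idx 0), next='b' -> output (0, 'b'), add 'b' as idx 2
Step 3: w='c' (idx 1), next='c' -> output (1, 'c'), add 'cc' as idx 3
Step 4: w='cc' (idx 3), next='c' -> output (3, 'c'), add 'ccc' as idx 4
Step 5: w='cc' (idx 3), end of input -> output (3, '')


Encoded: [(0, 'c'), (0, 'b'), (1, 'c'), (3, 'c'), (3, '')]


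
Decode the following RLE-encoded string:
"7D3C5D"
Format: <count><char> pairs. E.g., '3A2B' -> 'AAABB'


Expanding each <count><char> pair:
  7D -> 'DDDDDDD'
  3C -> 'CCC'
  5D -> 'DDDDD'

Decoded = DDDDDDDCCCDDDDD


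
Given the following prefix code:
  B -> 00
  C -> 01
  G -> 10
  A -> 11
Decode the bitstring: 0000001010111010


Decoding step by step:
Bits 00 -> B
Bits 00 -> B
Bits 00 -> B
Bits 10 -> G
Bits 10 -> G
Bits 11 -> A
Bits 10 -> G
Bits 10 -> G


Decoded message: BBBGGAGG


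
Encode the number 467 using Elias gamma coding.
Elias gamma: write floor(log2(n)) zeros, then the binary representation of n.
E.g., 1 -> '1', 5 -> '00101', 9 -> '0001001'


num_bits = floor(log2(467)) + 1 = 9
leading_zeros = num_bits - 1 = 8
binary(467) = 111010011

Elias gamma(467) = '00000000' + '111010011' = 00000000111010011 (17 bits)


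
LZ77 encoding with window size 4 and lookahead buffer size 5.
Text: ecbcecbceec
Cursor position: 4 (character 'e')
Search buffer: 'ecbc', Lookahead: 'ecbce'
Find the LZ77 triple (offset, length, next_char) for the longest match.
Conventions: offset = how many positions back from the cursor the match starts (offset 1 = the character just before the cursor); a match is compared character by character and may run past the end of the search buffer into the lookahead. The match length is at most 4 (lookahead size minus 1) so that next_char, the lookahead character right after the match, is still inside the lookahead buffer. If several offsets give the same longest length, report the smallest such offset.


Try each offset into the search buffer:
  offset=1 (pos 3, char 'c'): match length 0
  offset=2 (pos 2, char 'b'): match length 0
  offset=3 (pos 1, char 'c'): match length 0
  offset=4 (pos 0, char 'e'): match length 4
Longest match has length 4 at offset 4.
next_char = character at position 4 + 4 = 8 -> 'e'

Best match: offset=4, length=4 (matching 'ecbc' starting at position 0)
LZ77 triple: (4, 4, 'e')


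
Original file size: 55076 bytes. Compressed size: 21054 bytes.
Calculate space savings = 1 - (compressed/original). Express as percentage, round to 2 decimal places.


ratio = compressed/original = 21054/55076 = 0.382272
savings = 1 - ratio = 1 - 0.382272 = 0.617728
as a percentage: 0.617728 * 100 = 61.77%

Space savings = 1 - 21054/55076 = 61.77%


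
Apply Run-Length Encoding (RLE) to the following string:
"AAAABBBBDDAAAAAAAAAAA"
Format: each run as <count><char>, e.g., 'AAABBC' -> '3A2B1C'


Scanning runs left to right:
  i=0: run of 'A' x 4 -> '4A'
  i=4: run of 'B' x 4 -> '4B'
  i=8: run of 'D' x 2 -> '2D'
  i=10: run of 'A' x 11 -> '11A'

RLE = 4A4B2D11A


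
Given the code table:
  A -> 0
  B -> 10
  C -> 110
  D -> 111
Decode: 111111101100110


Decoding:
111 -> D
111 -> D
10 -> B
110 -> C
0 -> A
110 -> C


Result: DDBCAC


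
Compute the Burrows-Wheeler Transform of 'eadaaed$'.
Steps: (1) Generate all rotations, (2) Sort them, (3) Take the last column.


Rotations (sorted):
  0: $eadaaed -> last char: d
  1: aaed$ead -> last char: d
  2: adaaed$e -> last char: e
  3: aed$eada -> last char: a
  4: d$eadaae -> last char: e
  5: daaed$ea -> last char: a
  6: eadaaed$ -> last char: $
  7: ed$eadaa -> last char: a


BWT = ddeaea$a


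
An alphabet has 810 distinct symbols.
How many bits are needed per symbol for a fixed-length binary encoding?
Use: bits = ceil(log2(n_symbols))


log2(810) = 9.6618
Bracket: 2^9 = 512 < 810 <= 2^10 = 1024
So ceil(log2(810)) = 10

bits = ceil(log2(810)) = ceil(9.6618) = 10 bits


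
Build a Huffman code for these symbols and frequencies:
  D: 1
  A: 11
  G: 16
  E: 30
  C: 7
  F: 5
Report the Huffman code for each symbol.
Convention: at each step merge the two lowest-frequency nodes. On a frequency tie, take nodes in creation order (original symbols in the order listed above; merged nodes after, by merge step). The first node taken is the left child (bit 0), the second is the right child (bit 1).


Huffman tree construction:
Step 1: Merge D(1) + F(5) = 6
Step 2: Merge (D+F)(6) + C(7) = 13
Step 3: Merge A(11) + ((D+F)+C)(13) = 24
Step 4: Merge G(16) + (A+((D+F)+C))(24) = 40
Step 5: Merge E(30) + (G+(A+((D+F)+C)))(40) = 70
Read each symbol's code off the tree from the root (left child = 0, right child = 1).

Codes:
  D: 11100 (length 5)
  A: 110 (length 3)
  G: 10 (length 2)
  E: 0 (length 1)
  C: 1111 (length 4)
  F: 11101 (length 5)
Average code length: 153/70 = 2.1857 bits/symbol


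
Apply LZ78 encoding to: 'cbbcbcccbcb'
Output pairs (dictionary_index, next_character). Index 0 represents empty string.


LZ78 encoding steps:
Dictionary: {0: ''}
Step 1: w='' (idx 0), next='c' -> output (0, 'c'), add 'c' as idx 1
Step 2: w='' (idx 0), next='b' -> output (0, 'b'), add 'b' as idx 2
Step 3: w='b' (idx 2), next='c' -> output (2, 'c'), add 'bc' as idx 3
Step 4: w='bc' (idx 3), next='c' -> output (3, 'c'), add 'bcc' as idx 4
Step 5: w='c' (idx 1), next='b' -> output (1, 'b'), add 'cb' as idx 5
Step 6: w='cb' (idx 5), end of input -> output (5, '')


Encoded: [(0, 'c'), (0, 'b'), (2, 'c'), (3, 'c'), (1, 'b'), (5, '')]


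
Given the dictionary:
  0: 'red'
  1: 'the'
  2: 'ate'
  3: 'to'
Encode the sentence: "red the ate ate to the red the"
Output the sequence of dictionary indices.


Look up each word in the dictionary:
  'red' -> 0
  'the' -> 1
  'ate' -> 2
  'ate' -> 2
  'to' -> 3
  'the' -> 1
  'red' -> 0
  'the' -> 1

Encoded: [0, 1, 2, 2, 3, 1, 0, 1]


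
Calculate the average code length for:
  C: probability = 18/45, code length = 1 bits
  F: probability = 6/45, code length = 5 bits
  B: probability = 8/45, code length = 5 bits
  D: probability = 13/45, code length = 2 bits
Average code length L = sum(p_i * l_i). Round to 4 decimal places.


Weighted contributions p_i * l_i:
  C: (18/45) * 1 = 18/45
  F: (6/45) * 5 = 30/45
  B: (8/45) * 5 = 40/45
  D: (13/45) * 2 = 26/45
Sum = (18 + 30 + 40 + 26)/45 = 114/45

L = 114/45 = 2.5333 bits/symbol


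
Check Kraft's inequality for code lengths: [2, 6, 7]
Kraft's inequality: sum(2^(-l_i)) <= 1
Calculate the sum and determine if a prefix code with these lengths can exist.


Sum = 2^(-2) + 2^(-6) + 2^(-7)
    = 0.25 + 0.015625 + 0.0078125
    = 35/128 = 0.2734375
Since 0.2734375 <= 1, Kraft's inequality IS satisfied.
A prefix code with these lengths CAN exist.

Kraft sum = 0.2734375. Satisfied.


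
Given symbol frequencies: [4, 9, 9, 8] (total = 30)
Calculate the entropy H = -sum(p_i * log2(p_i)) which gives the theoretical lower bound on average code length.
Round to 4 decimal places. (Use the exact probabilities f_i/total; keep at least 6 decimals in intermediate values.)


Per-symbol terms -p_i * log2(p_i) with p_i = f_i/30:
  p = 4/30 = 0.133333: log2(p) = -2.906891, -p*log2(p) = 0.387585
  p = 9/30 = 0.300000: log2(p) = -1.736966, -p*log2(p) = 0.521090
  p = 9/30 = 0.300000: log2(p) = -1.736966, -p*log2(p) = 0.521090
  p = 8/30 = 0.266667: log2(p) = -1.906891, -p*log2(p) = 0.508504
H = 0.387585 + 0.521090 + 0.521090 + 0.508504 = 1.938269

H = 1.9383 bits/symbol


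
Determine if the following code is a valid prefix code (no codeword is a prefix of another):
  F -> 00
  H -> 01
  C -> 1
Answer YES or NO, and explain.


Checking each pair (does one codeword prefix another?):
  F='00' vs H='01': no prefix
  F='00' vs C='1': no prefix
  H='01' vs F='00': no prefix
  H='01' vs C='1': no prefix
  C='1' vs F='00': no prefix
  C='1' vs H='01': no prefix
No violation found over all pairs.

YES -- this is a valid prefix code. No codeword is a prefix of any other codeword.


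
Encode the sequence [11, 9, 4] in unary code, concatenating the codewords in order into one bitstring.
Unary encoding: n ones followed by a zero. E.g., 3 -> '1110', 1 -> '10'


Encode each number as n ones followed by a terminating 0:
  11 -> 111111111110 (12 bits)
  9 -> 1111111110 (10 bits)
  4 -> 11110 (5 bits)
Total length = 12 + 10 + 5 = 27 bits.

Unary([11, 9, 4]) = 111111111110111111111011110 (27 bits)


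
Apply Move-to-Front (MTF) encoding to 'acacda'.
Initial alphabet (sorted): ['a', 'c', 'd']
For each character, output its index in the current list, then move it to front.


MTF encoding:
'a': index 0 in ['a', 'c', 'd'] -> ['a', 'c', 'd']
'c': index 1 in ['a', 'c', 'd'] -> ['c', 'a', 'd']
'a': index 1 in ['c', 'a', 'd'] -> ['a', 'c', 'd']
'c': index 1 in ['a', 'c', 'd'] -> ['c', 'a', 'd']
'd': index 2 in ['c', 'a', 'd'] -> ['d', 'c', 'a']
'a': index 2 in ['d', 'c', 'a'] -> ['a', 'd', 'c']


Output: [0, 1, 1, 1, 2, 2]


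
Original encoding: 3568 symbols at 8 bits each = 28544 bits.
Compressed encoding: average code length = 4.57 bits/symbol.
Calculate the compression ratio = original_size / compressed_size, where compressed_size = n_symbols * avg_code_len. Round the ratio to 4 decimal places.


original_size = n_symbols * orig_bits = 3568 * 8 = 28544 bits
compressed_size = n_symbols * avg_code_len = 3568 * 4.57 = 16305.76 bits
ratio = original_size / compressed_size = 28544 / 16305.76 = 1.7505

Compression ratio = 1.7505


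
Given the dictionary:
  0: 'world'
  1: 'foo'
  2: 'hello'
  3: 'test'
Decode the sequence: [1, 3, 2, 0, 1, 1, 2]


Look up each index in the dictionary:
  1 -> 'foo'
  3 -> 'test'
  2 -> 'hello'
  0 -> 'world'
  1 -> 'foo'
  1 -> 'foo'
  2 -> 'hello'

Decoded: "foo test hello world foo foo hello"


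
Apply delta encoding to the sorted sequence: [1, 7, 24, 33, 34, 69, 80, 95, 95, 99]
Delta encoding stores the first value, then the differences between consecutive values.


First value: 1
Deltas:
  7 - 1 = 6
  24 - 7 = 17
  33 - 24 = 9
  34 - 33 = 1
  69 - 34 = 35
  80 - 69 = 11
  95 - 80 = 15
  95 - 95 = 0
  99 - 95 = 4


Delta encoded: [1, 6, 17, 9, 1, 35, 11, 15, 0, 4]


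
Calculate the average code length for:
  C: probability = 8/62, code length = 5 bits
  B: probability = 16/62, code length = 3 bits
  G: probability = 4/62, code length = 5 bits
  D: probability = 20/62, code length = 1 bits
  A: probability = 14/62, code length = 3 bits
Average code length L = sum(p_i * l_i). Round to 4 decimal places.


Weighted contributions p_i * l_i:
  C: (8/62) * 5 = 40/62
  B: (16/62) * 3 = 48/62
  G: (4/62) * 5 = 20/62
  D: (20/62) * 1 = 20/62
  A: (14/62) * 3 = 42/62
Sum = (40 + 48 + 20 + 20 + 42)/62 = 170/62

L = 170/62 = 2.7419 bits/symbol


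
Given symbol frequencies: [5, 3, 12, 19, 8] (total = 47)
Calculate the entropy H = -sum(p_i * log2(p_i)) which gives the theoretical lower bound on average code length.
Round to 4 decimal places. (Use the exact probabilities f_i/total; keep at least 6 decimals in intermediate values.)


Per-symbol terms -p_i * log2(p_i) with p_i = f_i/47:
  p = 5/47 = 0.106383: log2(p) = -3.232661, -p*log2(p) = 0.343900
  p = 3/47 = 0.063830: log2(p) = -3.969626, -p*log2(p) = 0.253380
  p = 12/47 = 0.255319: log2(p) = -1.969626, -p*log2(p) = 0.502883
  p = 19/47 = 0.404255: log2(p) = -1.306661, -p*log2(p) = 0.528225
  p = 8/47 = 0.170213: log2(p) = -2.554589, -p*log2(p) = 0.434824
H = 0.343900 + 0.253380 + 0.502883 + 0.528225 + 0.434824 = 2.063212

H = 2.0632 bits/symbol


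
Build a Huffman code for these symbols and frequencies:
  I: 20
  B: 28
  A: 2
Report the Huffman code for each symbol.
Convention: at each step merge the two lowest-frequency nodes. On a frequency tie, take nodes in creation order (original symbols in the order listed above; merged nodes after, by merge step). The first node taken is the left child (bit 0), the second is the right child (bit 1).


Huffman tree construction:
Step 1: Merge A(2) + I(20) = 22
Step 2: Merge (A+I)(22) + B(28) = 50
Read each symbol's code off the tree from the root (left child = 0, right child = 1).

Codes:
  I: 01 (length 2)
  B: 1 (length 1)
  A: 00 (length 2)
Average code length: 72/50 = 1.4400 bits/symbol


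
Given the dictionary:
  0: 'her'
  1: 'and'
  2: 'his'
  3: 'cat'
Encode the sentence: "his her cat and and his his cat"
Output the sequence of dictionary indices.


Look up each word in the dictionary:
  'his' -> 2
  'her' -> 0
  'cat' -> 3
  'and' -> 1
  'and' -> 1
  'his' -> 2
  'his' -> 2
  'cat' -> 3

Encoded: [2, 0, 3, 1, 1, 2, 2, 3]


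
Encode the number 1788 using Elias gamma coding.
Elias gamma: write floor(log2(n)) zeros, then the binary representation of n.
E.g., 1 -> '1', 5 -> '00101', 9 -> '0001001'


num_bits = floor(log2(1788)) + 1 = 11
leading_zeros = num_bits - 1 = 10
binary(1788) = 11011111100

Elias gamma(1788) = '0000000000' + '11011111100' = 000000000011011111100 (21 bits)


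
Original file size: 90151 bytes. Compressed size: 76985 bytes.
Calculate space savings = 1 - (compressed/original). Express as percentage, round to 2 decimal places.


ratio = compressed/original = 76985/90151 = 0.853956
savings = 1 - ratio = 1 - 0.853956 = 0.146044
as a percentage: 0.146044 * 100 = 14.6%

Space savings = 1 - 76985/90151 = 14.6%


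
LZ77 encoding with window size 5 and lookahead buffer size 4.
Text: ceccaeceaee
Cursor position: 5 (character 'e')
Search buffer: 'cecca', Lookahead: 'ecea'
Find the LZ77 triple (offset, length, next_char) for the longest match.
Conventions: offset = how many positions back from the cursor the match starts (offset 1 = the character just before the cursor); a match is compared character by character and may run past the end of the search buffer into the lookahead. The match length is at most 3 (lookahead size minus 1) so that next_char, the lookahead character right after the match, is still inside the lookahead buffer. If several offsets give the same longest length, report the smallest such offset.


Try each offset into the search buffer:
  offset=1 (pos 4, char 'a'): match length 0
  offset=2 (pos 3, char 'c'): match length 0
  offset=3 (pos 2, char 'c'): match length 0
  offset=4 (pos 1, char 'e'): match length 2
  offset=5 (pos 0, char 'c'): match length 0
Longest match has length 2 at offset 4.
next_char = character at position 5 + 2 = 7 -> 'e'

Best match: offset=4, length=2 (matching 'ec' starting at position 1)
LZ77 triple: (4, 2, 'e')


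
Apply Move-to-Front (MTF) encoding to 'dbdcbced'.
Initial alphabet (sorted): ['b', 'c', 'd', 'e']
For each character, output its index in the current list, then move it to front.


MTF encoding:
'd': index 2 in ['b', 'c', 'd', 'e'] -> ['d', 'b', 'c', 'e']
'b': index 1 in ['d', 'b', 'c', 'e'] -> ['b', 'd', 'c', 'e']
'd': index 1 in ['b', 'd', 'c', 'e'] -> ['d', 'b', 'c', 'e']
'c': index 2 in ['d', 'b', 'c', 'e'] -> ['c', 'd', 'b', 'e']
'b': index 2 in ['c', 'd', 'b', 'e'] -> ['b', 'c', 'd', 'e']
'c': index 1 in ['b', 'c', 'd', 'e'] -> ['c', 'b', 'd', 'e']
'e': index 3 in ['c', 'b', 'd', 'e'] -> ['e', 'c', 'b', 'd']
'd': index 3 in ['e', 'c', 'b', 'd'] -> ['d', 'e', 'c', 'b']


Output: [2, 1, 1, 2, 2, 1, 3, 3]


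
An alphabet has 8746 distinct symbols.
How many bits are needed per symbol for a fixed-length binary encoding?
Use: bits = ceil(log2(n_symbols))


log2(8746) = 13.0944
Bracket: 2^13 = 8192 < 8746 <= 2^14 = 16384
So ceil(log2(8746)) = 14

bits = ceil(log2(8746)) = ceil(13.0944) = 14 bits


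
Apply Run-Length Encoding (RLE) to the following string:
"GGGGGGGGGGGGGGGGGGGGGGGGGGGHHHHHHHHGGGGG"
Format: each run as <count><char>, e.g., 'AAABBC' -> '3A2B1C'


Scanning runs left to right:
  i=0: run of 'G' x 27 -> '27G'
  i=27: run of 'H' x 8 -> '8H'
  i=35: run of 'G' x 5 -> '5G'

RLE = 27G8H5G


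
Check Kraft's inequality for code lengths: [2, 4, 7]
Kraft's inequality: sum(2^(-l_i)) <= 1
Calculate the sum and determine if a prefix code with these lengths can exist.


Sum = 2^(-2) + 2^(-4) + 2^(-7)
    = 0.25 + 0.0625 + 0.0078125
    = 41/128 = 0.3203125
Since 0.3203125 <= 1, Kraft's inequality IS satisfied.
A prefix code with these lengths CAN exist.

Kraft sum = 0.3203125. Satisfied.


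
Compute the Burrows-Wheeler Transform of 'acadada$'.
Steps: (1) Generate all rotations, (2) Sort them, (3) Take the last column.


Rotations (sorted):
  0: $acadada -> last char: a
  1: a$acadad -> last char: d
  2: acadada$ -> last char: $
  3: ada$acad -> last char: d
  4: adada$ac -> last char: c
  5: cadada$a -> last char: a
  6: da$acada -> last char: a
  7: dada$aca -> last char: a


BWT = ad$dcaaa


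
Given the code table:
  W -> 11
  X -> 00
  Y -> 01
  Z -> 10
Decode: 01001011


Decoding:
01 -> Y
00 -> X
10 -> Z
11 -> W


Result: YXZW


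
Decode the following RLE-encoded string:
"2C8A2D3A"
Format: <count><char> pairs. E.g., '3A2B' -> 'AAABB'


Expanding each <count><char> pair:
  2C -> 'CC'
  8A -> 'AAAAAAAA'
  2D -> 'DD'
  3A -> 'AAA'

Decoded = CCAAAAAAAADDAAA


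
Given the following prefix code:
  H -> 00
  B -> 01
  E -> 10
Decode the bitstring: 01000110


Decoding step by step:
Bits 01 -> B
Bits 00 -> H
Bits 01 -> B
Bits 10 -> E


Decoded message: BHBE


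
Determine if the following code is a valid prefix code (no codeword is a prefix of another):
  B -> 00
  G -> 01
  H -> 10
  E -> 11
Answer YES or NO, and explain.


Checking each pair (does one codeword prefix another?):
  B='00' vs G='01': no prefix
  B='00' vs H='10': no prefix
  B='00' vs E='11': no prefix
  G='01' vs B='00': no prefix
  G='01' vs H='10': no prefix
  G='01' vs E='11': no prefix
  H='10' vs B='00': no prefix
  H='10' vs G='01': no prefix
  H='10' vs E='11': no prefix
  E='11' vs B='00': no prefix
  E='11' vs G='01': no prefix
  E='11' vs H='10': no prefix
No violation found over all pairs.

YES -- this is a valid prefix code. No codeword is a prefix of any other codeword.


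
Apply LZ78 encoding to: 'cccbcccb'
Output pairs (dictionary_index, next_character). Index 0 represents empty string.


LZ78 encoding steps:
Dictionary: {0: ''}
Step 1: w='' (idx 0), next='c' -> output (0, 'c'), add 'c' as idx 1
Step 2: w='c' (idx 1), next='c' -> output (1, 'c'), add 'cc' as idx 2
Step 3: w='' (idx 0), next='b' -> output (0, 'b'), add 'b' as idx 3
Step 4: w='cc' (idx 2), next='c' -> output (2, 'c'), add 'ccc' as idx 4
Step 5: w='b' (idx 3), end of input -> output (3, '')


Encoded: [(0, 'c'), (1, 'c'), (0, 'b'), (2, 'c'), (3, '')]


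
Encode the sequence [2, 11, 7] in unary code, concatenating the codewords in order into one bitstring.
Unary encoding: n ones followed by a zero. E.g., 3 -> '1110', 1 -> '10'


Encode each number as n ones followed by a terminating 0:
  2 -> 110 (3 bits)
  11 -> 111111111110 (12 bits)
  7 -> 11111110 (8 bits)
Total length = 3 + 12 + 8 = 23 bits.

Unary([2, 11, 7]) = 11011111111111011111110 (23 bits)


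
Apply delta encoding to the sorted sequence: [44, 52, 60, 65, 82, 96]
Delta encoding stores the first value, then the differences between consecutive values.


First value: 44
Deltas:
  52 - 44 = 8
  60 - 52 = 8
  65 - 60 = 5
  82 - 65 = 17
  96 - 82 = 14


Delta encoded: [44, 8, 8, 5, 17, 14]


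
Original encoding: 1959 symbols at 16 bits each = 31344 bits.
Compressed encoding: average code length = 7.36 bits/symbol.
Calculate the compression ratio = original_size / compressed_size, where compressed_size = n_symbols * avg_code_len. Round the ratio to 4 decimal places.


original_size = n_symbols * orig_bits = 1959 * 16 = 31344 bits
compressed_size = n_symbols * avg_code_len = 1959 * 7.36 = 14418.24 bits
ratio = original_size / compressed_size = 31344 / 14418.24 = 2.1739

Compression ratio = 2.1739


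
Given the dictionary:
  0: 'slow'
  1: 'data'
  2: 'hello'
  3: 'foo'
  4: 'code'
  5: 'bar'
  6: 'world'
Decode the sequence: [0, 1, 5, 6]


Look up each index in the dictionary:
  0 -> 'slow'
  1 -> 'data'
  5 -> 'bar'
  6 -> 'world'

Decoded: "slow data bar world"


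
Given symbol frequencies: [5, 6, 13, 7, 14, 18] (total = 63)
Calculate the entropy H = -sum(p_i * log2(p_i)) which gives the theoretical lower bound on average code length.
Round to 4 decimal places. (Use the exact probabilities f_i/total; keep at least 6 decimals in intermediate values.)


Per-symbol terms -p_i * log2(p_i) with p_i = f_i/63:
  p = 5/63 = 0.079365: log2(p) = -3.655352, -p*log2(p) = 0.290107
  p = 6/63 = 0.095238: log2(p) = -3.392317, -p*log2(p) = 0.323078
  p = 13/63 = 0.206349: log2(p) = -2.276840, -p*log2(p) = 0.469824
  p = 7/63 = 0.111111: log2(p) = -3.169925, -p*log2(p) = 0.352214
  p = 14/63 = 0.222222: log2(p) = -2.169925, -p*log2(p) = 0.482206
  p = 18/63 = 0.285714: log2(p) = -1.807355, -p*log2(p) = 0.516387
H = 0.290107 + 0.323078 + 0.469824 + 0.352214 + 0.482206 + 0.516387 = 2.433816

H = 2.4338 bits/symbol


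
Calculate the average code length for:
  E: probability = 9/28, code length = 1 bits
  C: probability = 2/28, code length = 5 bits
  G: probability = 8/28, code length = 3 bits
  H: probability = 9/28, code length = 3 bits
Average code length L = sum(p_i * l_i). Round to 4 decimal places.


Weighted contributions p_i * l_i:
  E: (9/28) * 1 = 9/28
  C: (2/28) * 5 = 10/28
  G: (8/28) * 3 = 24/28
  H: (9/28) * 3 = 27/28
Sum = (9 + 10 + 24 + 27)/28 = 70/28

L = 70/28 = 2.5000 bits/symbol


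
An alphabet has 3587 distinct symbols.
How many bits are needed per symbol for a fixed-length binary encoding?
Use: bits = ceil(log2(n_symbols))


log2(3587) = 11.8086
Bracket: 2^11 = 2048 < 3587 <= 2^12 = 4096
So ceil(log2(3587)) = 12

bits = ceil(log2(3587)) = ceil(11.8086) = 12 bits


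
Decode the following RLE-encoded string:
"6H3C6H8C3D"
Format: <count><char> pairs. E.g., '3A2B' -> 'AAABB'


Expanding each <count><char> pair:
  6H -> 'HHHHHH'
  3C -> 'CCC'
  6H -> 'HHHHHH'
  8C -> 'CCCCCCCC'
  3D -> 'DDD'

Decoded = HHHHHHCCCHHHHHHCCCCCCCCDDD


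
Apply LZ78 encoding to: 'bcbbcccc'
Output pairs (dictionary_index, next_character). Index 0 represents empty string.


LZ78 encoding steps:
Dictionary: {0: ''}
Step 1: w='' (idx 0), next='b' -> output (0, 'b'), add 'b' as idx 1
Step 2: w='' (idx 0), next='c' -> output (0, 'c'), add 'c' as idx 2
Step 3: w='b' (idx 1), next='b' -> output (1, 'b'), add 'bb' as idx 3
Step 4: w='c' (idx 2), next='c' -> output (2, 'c'), add 'cc' as idx 4
Step 5: w='cc' (idx 4), end of input -> output (4, '')


Encoded: [(0, 'b'), (0, 'c'), (1, 'b'), (2, 'c'), (4, '')]


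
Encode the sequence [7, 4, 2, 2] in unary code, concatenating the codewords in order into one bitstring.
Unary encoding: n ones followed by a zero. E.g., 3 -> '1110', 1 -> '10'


Encode each number as n ones followed by a terminating 0:
  7 -> 11111110 (8 bits)
  4 -> 11110 (5 bits)
  2 -> 110 (3 bits)
  2 -> 110 (3 bits)
Total length = 8 + 5 + 3 + 3 = 19 bits.

Unary([7, 4, 2, 2]) = 1111111011110110110 (19 bits)


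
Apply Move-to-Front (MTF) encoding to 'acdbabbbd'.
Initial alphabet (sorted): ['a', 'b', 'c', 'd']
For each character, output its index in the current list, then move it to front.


MTF encoding:
'a': index 0 in ['a', 'b', 'c', 'd'] -> ['a', 'b', 'c', 'd']
'c': index 2 in ['a', 'b', 'c', 'd'] -> ['c', 'a', 'b', 'd']
'd': index 3 in ['c', 'a', 'b', 'd'] -> ['d', 'c', 'a', 'b']
'b': index 3 in ['d', 'c', 'a', 'b'] -> ['b', 'd', 'c', 'a']
'a': index 3 in ['b', 'd', 'c', 'a'] -> ['a', 'b', 'd', 'c']
'b': index 1 in ['a', 'b', 'd', 'c'] -> ['b', 'a', 'd', 'c']
'b': index 0 in ['b', 'a', 'd', 'c'] -> ['b', 'a', 'd', 'c']
'b': index 0 in ['b', 'a', 'd', 'c'] -> ['b', 'a', 'd', 'c']
'd': index 2 in ['b', 'a', 'd', 'c'] -> ['d', 'b', 'a', 'c']


Output: [0, 2, 3, 3, 3, 1, 0, 0, 2]


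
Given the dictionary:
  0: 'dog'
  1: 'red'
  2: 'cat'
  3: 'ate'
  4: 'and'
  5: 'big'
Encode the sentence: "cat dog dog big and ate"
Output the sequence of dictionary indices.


Look up each word in the dictionary:
  'cat' -> 2
  'dog' -> 0
  'dog' -> 0
  'big' -> 5
  'and' -> 4
  'ate' -> 3

Encoded: [2, 0, 0, 5, 4, 3]


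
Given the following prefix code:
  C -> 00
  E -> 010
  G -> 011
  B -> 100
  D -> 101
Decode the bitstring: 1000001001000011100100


Decoding step by step:
Bits 100 -> B
Bits 00 -> C
Bits 010 -> E
Bits 010 -> E
Bits 00 -> C
Bits 011 -> G
Bits 100 -> B
Bits 100 -> B


Decoded message: BCEECGBB


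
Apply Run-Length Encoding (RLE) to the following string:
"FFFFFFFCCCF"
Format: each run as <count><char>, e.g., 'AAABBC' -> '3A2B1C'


Scanning runs left to right:
  i=0: run of 'F' x 7 -> '7F'
  i=7: run of 'C' x 3 -> '3C'
  i=10: run of 'F' x 1 -> '1F'

RLE = 7F3C1F


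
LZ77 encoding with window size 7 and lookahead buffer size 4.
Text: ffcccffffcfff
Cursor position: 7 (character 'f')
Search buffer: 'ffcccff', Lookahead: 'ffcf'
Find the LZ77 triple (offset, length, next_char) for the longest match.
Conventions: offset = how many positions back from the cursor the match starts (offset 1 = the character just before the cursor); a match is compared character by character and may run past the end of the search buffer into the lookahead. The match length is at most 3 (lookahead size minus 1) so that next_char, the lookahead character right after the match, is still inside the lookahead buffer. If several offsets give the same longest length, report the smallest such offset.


Try each offset into the search buffer:
  offset=1 (pos 6, char 'f'): match length 2
  offset=2 (pos 5, char 'f'): match length 2
  offset=3 (pos 4, char 'c'): match length 0
  offset=4 (pos 3, char 'c'): match length 0
  offset=5 (pos 2, char 'c'): match length 0
  offset=6 (pos 1, char 'f'): match length 1
  offset=7 (pos 0, char 'f'): match length 3
Longest match has length 3 at offset 7.
next_char = character at position 7 + 3 = 10 -> 'f'

Best match: offset=7, length=3 (matching 'ffc' starting at position 0)
LZ77 triple: (7, 3, 'f')


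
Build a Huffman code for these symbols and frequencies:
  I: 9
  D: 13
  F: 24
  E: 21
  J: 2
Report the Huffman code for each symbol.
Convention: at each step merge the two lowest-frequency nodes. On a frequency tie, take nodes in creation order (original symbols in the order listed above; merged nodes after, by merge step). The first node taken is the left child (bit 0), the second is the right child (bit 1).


Huffman tree construction:
Step 1: Merge J(2) + I(9) = 11
Step 2: Merge (J+I)(11) + D(13) = 24
Step 3: Merge E(21) + F(24) = 45
Step 4: Merge ((J+I)+D)(24) + (E+F)(45) = 69
Read each symbol's code off the tree from the root (left child = 0, right child = 1).

Codes:
  I: 001 (length 3)
  D: 01 (length 2)
  F: 11 (length 2)
  E: 10 (length 2)
  J: 000 (length 3)
Average code length: 149/69 = 2.1594 bits/symbol


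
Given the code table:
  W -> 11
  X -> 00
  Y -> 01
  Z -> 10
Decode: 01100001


Decoding:
01 -> Y
10 -> Z
00 -> X
01 -> Y


Result: YZXY


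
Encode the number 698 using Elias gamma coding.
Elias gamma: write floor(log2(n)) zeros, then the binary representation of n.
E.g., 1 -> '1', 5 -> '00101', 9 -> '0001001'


num_bits = floor(log2(698)) + 1 = 10
leading_zeros = num_bits - 1 = 9
binary(698) = 1010111010

Elias gamma(698) = '000000000' + '1010111010' = 0000000001010111010 (19 bits)


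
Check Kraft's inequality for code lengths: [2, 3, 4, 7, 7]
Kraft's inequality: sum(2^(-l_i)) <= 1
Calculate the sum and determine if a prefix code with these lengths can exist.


Sum = 2^(-2) + 2^(-3) + 2^(-4) + 2^(-7) + 2^(-7)
    = 0.25 + 0.125 + 0.0625 + 0.0078125 + 0.0078125
    = 58/128 = 0.453125
Since 0.453125 <= 1, Kraft's inequality IS satisfied.
A prefix code with these lengths CAN exist.

Kraft sum = 0.453125. Satisfied.


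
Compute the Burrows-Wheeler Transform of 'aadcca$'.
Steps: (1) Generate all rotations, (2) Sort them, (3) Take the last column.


Rotations (sorted):
  0: $aadcca -> last char: a
  1: a$aadcc -> last char: c
  2: aadcca$ -> last char: $
  3: adcca$a -> last char: a
  4: ca$aadc -> last char: c
  5: cca$aad -> last char: d
  6: dcca$aa -> last char: a


BWT = ac$acda


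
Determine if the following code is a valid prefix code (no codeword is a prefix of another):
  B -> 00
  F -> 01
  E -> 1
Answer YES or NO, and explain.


Checking each pair (does one codeword prefix another?):
  B='00' vs F='01': no prefix
  B='00' vs E='1': no prefix
  F='01' vs B='00': no prefix
  F='01' vs E='1': no prefix
  E='1' vs B='00': no prefix
  E='1' vs F='01': no prefix
No violation found over all pairs.

YES -- this is a valid prefix code. No codeword is a prefix of any other codeword.


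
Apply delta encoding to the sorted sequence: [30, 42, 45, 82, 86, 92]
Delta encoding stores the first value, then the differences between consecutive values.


First value: 30
Deltas:
  42 - 30 = 12
  45 - 42 = 3
  82 - 45 = 37
  86 - 82 = 4
  92 - 86 = 6


Delta encoded: [30, 12, 3, 37, 4, 6]


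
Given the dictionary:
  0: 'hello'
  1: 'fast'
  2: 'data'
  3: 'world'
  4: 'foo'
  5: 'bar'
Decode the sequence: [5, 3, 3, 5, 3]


Look up each index in the dictionary:
  5 -> 'bar'
  3 -> 'world'
  3 -> 'world'
  5 -> 'bar'
  3 -> 'world'

Decoded: "bar world world bar world"


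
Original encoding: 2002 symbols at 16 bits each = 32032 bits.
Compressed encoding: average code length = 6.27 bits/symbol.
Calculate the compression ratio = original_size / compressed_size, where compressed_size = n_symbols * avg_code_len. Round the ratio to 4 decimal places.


original_size = n_symbols * orig_bits = 2002 * 16 = 32032 bits
compressed_size = n_symbols * avg_code_len = 2002 * 6.27 = 12552.54 bits
ratio = original_size / compressed_size = 32032 / 12552.54 = 2.5518

Compression ratio = 2.5518


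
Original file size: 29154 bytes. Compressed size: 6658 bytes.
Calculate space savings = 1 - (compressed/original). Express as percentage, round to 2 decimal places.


ratio = compressed/original = 6658/29154 = 0.228373
savings = 1 - ratio = 1 - 0.228373 = 0.771627
as a percentage: 0.771627 * 100 = 77.16%

Space savings = 1 - 6658/29154 = 77.16%


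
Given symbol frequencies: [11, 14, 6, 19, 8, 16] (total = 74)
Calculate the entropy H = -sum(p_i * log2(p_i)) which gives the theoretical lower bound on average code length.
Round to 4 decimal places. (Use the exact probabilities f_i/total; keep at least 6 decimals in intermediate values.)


Per-symbol terms -p_i * log2(p_i) with p_i = f_i/74:
  p = 11/74 = 0.148649: log2(p) = -2.750022, -p*log2(p) = 0.408787
  p = 14/74 = 0.189189: log2(p) = -2.402098, -p*log2(p) = 0.454451
  p = 6/74 = 0.081081: log2(p) = -3.624491, -p*log2(p) = 0.293878
  p = 19/74 = 0.256757: log2(p) = -1.961526, -p*log2(p) = 0.503635
  p = 8/74 = 0.108108: log2(p) = -3.209453, -p*log2(p) = 0.346968
  p = 16/74 = 0.216216: log2(p) = -2.209453, -p*log2(p) = 0.477720
H = 0.408787 + 0.454451 + 0.293878 + 0.503635 + 0.346968 + 0.477720 = 2.485439

H = 2.4854 bits/symbol
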